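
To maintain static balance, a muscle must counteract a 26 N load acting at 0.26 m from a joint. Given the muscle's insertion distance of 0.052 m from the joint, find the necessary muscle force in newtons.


F_muscle = W * d_load / d_muscle
F_muscle = 26 * 0.26 / 0.052
Numerator = 6.7600
F_muscle = 130.0000


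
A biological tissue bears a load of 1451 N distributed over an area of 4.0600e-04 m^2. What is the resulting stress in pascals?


stress = F / A
stress = 1451 / 4.0600e-04
stress = 3.5739e+06


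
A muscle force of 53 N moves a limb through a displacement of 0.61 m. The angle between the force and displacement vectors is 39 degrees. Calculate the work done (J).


W = F * d * cos(theta)
theta = 39 deg = 0.6807 rad
cos(theta) = 0.7771
W = 53 * 0.61 * 0.7771
W = 25.1251


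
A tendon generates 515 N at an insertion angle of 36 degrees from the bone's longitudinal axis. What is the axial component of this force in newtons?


F_eff = F_tendon * cos(theta)
theta = 36 deg = 0.6283 rad
cos(theta) = 0.8090
F_eff = 515 * 0.8090
F_eff = 416.6438


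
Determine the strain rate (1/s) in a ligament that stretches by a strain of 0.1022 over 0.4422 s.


strain_rate = delta_strain / delta_t
strain_rate = 0.1022 / 0.4422
strain_rate = 0.2311


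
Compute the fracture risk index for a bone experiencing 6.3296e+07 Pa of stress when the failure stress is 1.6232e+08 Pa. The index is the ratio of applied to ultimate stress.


FRI = applied / ultimate
FRI = 6.3296e+07 / 1.6232e+08
FRI = 0.3899


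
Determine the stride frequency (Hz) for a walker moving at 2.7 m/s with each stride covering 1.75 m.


f = v / stride_length
f = 2.7 / 1.75
f = 1.5429


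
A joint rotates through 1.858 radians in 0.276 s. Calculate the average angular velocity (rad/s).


omega = delta_theta / delta_t
omega = 1.858 / 0.276
omega = 6.7319


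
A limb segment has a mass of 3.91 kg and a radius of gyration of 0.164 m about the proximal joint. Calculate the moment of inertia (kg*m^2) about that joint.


I = m * k^2
I = 3.91 * 0.164^2
k^2 = 0.0269
I = 0.1052


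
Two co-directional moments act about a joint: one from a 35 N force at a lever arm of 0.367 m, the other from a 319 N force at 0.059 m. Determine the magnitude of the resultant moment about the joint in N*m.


M = F1 * d1 + F2 * d2
M = 35 * 0.367 + 319 * 0.059
M = 12.8450 + 18.8210
M = 31.6660


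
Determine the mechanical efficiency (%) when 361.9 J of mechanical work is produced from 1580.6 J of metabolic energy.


eta = (W_mech / E_meta) * 100
eta = (361.9 / 1580.6) * 100
ratio = 0.2290
eta = 22.8964


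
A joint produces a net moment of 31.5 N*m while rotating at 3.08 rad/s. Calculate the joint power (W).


P = M * omega
P = 31.5 * 3.08
P = 97.0200


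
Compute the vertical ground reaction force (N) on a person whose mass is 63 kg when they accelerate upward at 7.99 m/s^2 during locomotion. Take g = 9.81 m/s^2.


GRF = m * (g + a)
GRF = 63 * (9.81 + 7.99)
GRF = 63 * 17.8000
GRF = 1121.4000


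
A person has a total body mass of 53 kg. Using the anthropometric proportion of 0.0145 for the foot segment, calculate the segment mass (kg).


m_segment = body_mass * fraction
m_segment = 53 * 0.0145
m_segment = 0.7685


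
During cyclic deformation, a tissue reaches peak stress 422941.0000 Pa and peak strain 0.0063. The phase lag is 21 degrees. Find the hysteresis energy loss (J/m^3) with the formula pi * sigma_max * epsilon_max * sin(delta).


E_loss = pi * sigma_max * epsilon_max * sin(delta)
delta = 21 deg = 0.3665 rad
sin(delta) = 0.3584
E_loss = pi * 422941.0000 * 0.0063 * 0.3584
E_loss = 2999.8488


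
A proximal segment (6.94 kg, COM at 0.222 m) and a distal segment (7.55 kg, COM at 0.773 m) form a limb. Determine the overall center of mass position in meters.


COM = (m1*x1 + m2*x2) / (m1 + m2)
COM = (6.94*0.222 + 7.55*0.773) / (6.94 + 7.55)
Numerator = 7.3768
Denominator = 14.4900
COM = 0.5091


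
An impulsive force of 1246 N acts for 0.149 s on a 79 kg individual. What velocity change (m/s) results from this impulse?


J = F * dt = 1246 * 0.149 = 185.6540 N*s
delta_v = J / m
delta_v = 185.6540 / 79
delta_v = 2.3501


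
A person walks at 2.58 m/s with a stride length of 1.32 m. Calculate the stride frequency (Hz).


f = v / stride_length
f = 2.58 / 1.32
f = 1.9545


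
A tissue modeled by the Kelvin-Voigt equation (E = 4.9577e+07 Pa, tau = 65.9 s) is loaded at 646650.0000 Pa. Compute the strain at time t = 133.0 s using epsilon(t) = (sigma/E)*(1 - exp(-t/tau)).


epsilon(t) = (sigma/E) * (1 - exp(-t/tau))
sigma/E = 646650.0000 / 4.9577e+07 = 0.0130
exp(-t/tau) = exp(-133.0 / 65.9) = 0.1329
epsilon = 0.0130 * (1 - 0.1329)
epsilon = 0.0113


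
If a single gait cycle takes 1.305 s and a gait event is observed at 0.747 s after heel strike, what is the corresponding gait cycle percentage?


pct = (event_time / cycle_time) * 100
pct = (0.747 / 1.305) * 100
ratio = 0.5724
pct = 57.2414


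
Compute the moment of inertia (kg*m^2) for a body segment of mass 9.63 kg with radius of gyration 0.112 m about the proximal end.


I = m * k^2
I = 9.63 * 0.112^2
k^2 = 0.0125
I = 0.1208


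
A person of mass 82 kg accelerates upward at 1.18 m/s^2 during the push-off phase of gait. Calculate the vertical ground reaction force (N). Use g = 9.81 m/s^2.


GRF = m * (g + a)
GRF = 82 * (9.81 + 1.18)
GRF = 82 * 10.9900
GRF = 901.1800


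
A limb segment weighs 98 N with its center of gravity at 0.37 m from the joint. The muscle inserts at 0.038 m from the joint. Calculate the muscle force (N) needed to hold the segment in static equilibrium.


F_muscle = W * d_load / d_muscle
F_muscle = 98 * 0.37 / 0.038
Numerator = 36.2600
F_muscle = 954.2105


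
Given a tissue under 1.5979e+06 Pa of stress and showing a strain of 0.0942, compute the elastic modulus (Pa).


E = stress / strain
E = 1.5979e+06 / 0.0942
E = 1.6963e+07


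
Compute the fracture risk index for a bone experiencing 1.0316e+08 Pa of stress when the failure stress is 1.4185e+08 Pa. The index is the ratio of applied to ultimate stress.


FRI = applied / ultimate
FRI = 1.0316e+08 / 1.4185e+08
FRI = 0.7272


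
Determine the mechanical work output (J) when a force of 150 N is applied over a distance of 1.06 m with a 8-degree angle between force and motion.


W = F * d * cos(theta)
theta = 8 deg = 0.1396 rad
cos(theta) = 0.9903
W = 150 * 1.06 * 0.9903
W = 157.4526


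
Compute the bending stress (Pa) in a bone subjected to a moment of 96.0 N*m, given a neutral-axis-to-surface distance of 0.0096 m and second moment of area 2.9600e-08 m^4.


sigma = M * c / I
sigma = 96.0 * 0.0096 / 2.9600e-08
M * c = 0.9216
sigma = 3.1135e+07


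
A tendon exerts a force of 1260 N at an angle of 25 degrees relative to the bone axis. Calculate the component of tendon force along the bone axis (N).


F_eff = F_tendon * cos(theta)
theta = 25 deg = 0.4363 rad
cos(theta) = 0.9063
F_eff = 1260 * 0.9063
F_eff = 1141.9478


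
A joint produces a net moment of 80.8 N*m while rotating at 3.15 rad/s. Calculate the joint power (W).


P = M * omega
P = 80.8 * 3.15
P = 254.5200


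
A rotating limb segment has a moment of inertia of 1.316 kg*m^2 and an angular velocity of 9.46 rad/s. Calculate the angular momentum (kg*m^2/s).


L = I * omega
L = 1.316 * 9.46
L = 12.4494


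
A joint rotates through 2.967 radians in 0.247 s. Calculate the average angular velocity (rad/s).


omega = delta_theta / delta_t
omega = 2.967 / 0.247
omega = 12.0121


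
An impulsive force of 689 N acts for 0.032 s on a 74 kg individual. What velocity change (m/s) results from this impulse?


J = F * dt = 689 * 0.032 = 22.0480 N*s
delta_v = J / m
delta_v = 22.0480 / 74
delta_v = 0.2979


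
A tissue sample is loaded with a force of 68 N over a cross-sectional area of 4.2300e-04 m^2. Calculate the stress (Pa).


stress = F / A
stress = 68 / 4.2300e-04
stress = 160756.5012


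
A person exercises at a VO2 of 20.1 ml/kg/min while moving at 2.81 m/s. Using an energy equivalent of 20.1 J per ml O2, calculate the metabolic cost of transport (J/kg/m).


Power per kg = VO2 * 20.1 / 60
Power per kg = 20.1 * 20.1 / 60 = 6.7335 W/kg
Cost = power_per_kg / speed
Cost = 6.7335 / 2.81
Cost = 2.3963


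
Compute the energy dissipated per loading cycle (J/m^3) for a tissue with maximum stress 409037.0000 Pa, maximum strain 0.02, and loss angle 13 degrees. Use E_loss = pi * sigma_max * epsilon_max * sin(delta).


E_loss = pi * sigma_max * epsilon_max * sin(delta)
delta = 13 deg = 0.2269 rad
sin(delta) = 0.2250
E_loss = pi * 409037.0000 * 0.02 * 0.2250
E_loss = 5781.3664


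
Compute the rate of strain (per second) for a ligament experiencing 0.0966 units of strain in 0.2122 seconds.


strain_rate = delta_strain / delta_t
strain_rate = 0.0966 / 0.2122
strain_rate = 0.4552


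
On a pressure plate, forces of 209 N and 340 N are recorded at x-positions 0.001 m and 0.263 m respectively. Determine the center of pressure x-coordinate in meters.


COP_x = (F1*x1 + F2*x2) / (F1 + F2)
COP_x = (209*0.001 + 340*0.263) / (209 + 340)
Numerator = 89.6290
Denominator = 549
COP_x = 0.1633


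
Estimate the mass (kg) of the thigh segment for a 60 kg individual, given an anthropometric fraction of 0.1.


m_segment = body_mass * fraction
m_segment = 60 * 0.1
m_segment = 6.0000


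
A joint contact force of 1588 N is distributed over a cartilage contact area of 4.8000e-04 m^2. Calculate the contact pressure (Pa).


P = F / A
P = 1588 / 4.8000e-04
P = 3.3083e+06


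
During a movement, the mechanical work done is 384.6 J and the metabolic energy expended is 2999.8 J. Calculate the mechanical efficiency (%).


eta = (W_mech / E_meta) * 100
eta = (384.6 / 2999.8) * 100
ratio = 0.1282
eta = 12.8209


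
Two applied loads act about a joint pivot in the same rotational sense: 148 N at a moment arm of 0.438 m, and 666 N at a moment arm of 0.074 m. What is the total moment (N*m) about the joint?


M = F1 * d1 + F2 * d2
M = 148 * 0.438 + 666 * 0.074
M = 64.8240 + 49.2840
M = 114.1080


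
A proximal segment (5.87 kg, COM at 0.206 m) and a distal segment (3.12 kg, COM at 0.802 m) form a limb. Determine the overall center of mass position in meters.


COM = (m1*x1 + m2*x2) / (m1 + m2)
COM = (5.87*0.206 + 3.12*0.802) / (5.87 + 3.12)
Numerator = 3.7115
Denominator = 8.9900
COM = 0.4128


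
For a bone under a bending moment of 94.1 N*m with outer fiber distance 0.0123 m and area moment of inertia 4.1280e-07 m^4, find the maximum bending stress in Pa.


sigma = M * c / I
sigma = 94.1 * 0.0123 / 4.1280e-07
M * c = 1.1574
sigma = 2.8039e+06


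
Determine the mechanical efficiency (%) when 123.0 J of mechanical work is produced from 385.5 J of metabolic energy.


eta = (W_mech / E_meta) * 100
eta = (123.0 / 385.5) * 100
ratio = 0.3191
eta = 31.9066


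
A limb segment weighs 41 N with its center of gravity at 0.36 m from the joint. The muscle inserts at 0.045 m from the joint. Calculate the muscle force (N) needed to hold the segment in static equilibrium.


F_muscle = W * d_load / d_muscle
F_muscle = 41 * 0.36 / 0.045
Numerator = 14.7600
F_muscle = 328.0000


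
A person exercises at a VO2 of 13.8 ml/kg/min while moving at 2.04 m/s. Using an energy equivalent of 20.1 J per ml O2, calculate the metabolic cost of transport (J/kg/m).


Power per kg = VO2 * 20.1 / 60
Power per kg = 13.8 * 20.1 / 60 = 4.6230 W/kg
Cost = power_per_kg / speed
Cost = 4.6230 / 2.04
Cost = 2.2662


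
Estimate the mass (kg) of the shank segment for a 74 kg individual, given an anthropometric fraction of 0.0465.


m_segment = body_mass * fraction
m_segment = 74 * 0.0465
m_segment = 3.4410


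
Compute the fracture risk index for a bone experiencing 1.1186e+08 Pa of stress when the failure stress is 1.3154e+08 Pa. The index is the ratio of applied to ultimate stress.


FRI = applied / ultimate
FRI = 1.1186e+08 / 1.3154e+08
FRI = 0.8504


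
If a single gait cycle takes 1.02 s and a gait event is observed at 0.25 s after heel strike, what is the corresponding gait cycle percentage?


pct = (event_time / cycle_time) * 100
pct = (0.25 / 1.02) * 100
ratio = 0.2451
pct = 24.5098


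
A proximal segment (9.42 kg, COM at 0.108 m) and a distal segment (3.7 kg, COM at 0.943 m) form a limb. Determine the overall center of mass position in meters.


COM = (m1*x1 + m2*x2) / (m1 + m2)
COM = (9.42*0.108 + 3.7*0.943) / (9.42 + 3.7)
Numerator = 4.5065
Denominator = 13.1200
COM = 0.3435


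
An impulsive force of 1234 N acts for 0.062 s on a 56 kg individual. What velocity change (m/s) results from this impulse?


J = F * dt = 1234 * 0.062 = 76.5080 N*s
delta_v = J / m
delta_v = 76.5080 / 56
delta_v = 1.3662


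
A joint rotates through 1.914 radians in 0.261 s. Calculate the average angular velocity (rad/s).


omega = delta_theta / delta_t
omega = 1.914 / 0.261
omega = 7.3333


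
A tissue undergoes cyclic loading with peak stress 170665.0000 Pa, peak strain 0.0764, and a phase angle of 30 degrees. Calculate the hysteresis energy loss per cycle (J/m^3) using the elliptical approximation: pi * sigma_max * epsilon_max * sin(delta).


E_loss = pi * sigma_max * epsilon_max * sin(delta)
delta = 30 deg = 0.5236 rad
sin(delta) = 0.5000
E_loss = pi * 170665.0000 * 0.0764 * 0.5000
E_loss = 20481.3086


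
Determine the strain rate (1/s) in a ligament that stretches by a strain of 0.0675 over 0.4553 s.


strain_rate = delta_strain / delta_t
strain_rate = 0.0675 / 0.4553
strain_rate = 0.1483


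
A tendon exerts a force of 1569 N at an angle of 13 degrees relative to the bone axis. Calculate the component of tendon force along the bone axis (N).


F_eff = F_tendon * cos(theta)
theta = 13 deg = 0.2269 rad
cos(theta) = 0.9744
F_eff = 1569 * 0.9744
F_eff = 1528.7866


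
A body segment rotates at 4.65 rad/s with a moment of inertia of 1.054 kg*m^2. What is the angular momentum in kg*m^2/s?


L = I * omega
L = 1.054 * 4.65
L = 4.9011


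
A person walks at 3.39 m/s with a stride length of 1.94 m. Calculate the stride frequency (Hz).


f = v / stride_length
f = 3.39 / 1.94
f = 1.7474


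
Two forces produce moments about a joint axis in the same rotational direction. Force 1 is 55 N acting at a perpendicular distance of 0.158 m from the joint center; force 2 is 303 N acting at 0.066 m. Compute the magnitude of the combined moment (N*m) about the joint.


M = F1 * d1 + F2 * d2
M = 55 * 0.158 + 303 * 0.066
M = 8.6900 + 19.9980
M = 28.6880


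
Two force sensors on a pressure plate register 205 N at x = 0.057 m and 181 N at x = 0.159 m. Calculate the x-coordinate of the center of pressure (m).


COP_x = (F1*x1 + F2*x2) / (F1 + F2)
COP_x = (205*0.057 + 181*0.159) / (205 + 181)
Numerator = 40.4640
Denominator = 386
COP_x = 0.1048


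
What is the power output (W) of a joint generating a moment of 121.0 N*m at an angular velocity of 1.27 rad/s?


P = M * omega
P = 121.0 * 1.27
P = 153.6700


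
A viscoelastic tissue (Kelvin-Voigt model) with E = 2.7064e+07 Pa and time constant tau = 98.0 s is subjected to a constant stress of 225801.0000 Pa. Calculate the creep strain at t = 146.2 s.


epsilon(t) = (sigma/E) * (1 - exp(-t/tau))
sigma/E = 225801.0000 / 2.7064e+07 = 0.0083
exp(-t/tau) = exp(-146.2 / 98.0) = 0.2250
epsilon = 0.0083 * (1 - 0.2250)
epsilon = 0.0065


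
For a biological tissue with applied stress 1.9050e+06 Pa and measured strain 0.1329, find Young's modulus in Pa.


E = stress / strain
E = 1.9050e+06 / 0.1329
E = 1.4334e+07


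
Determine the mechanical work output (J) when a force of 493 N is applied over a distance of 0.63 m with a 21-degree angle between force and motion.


W = F * d * cos(theta)
theta = 21 deg = 0.3665 rad
cos(theta) = 0.9336
W = 493 * 0.63 * 0.9336
W = 289.9607


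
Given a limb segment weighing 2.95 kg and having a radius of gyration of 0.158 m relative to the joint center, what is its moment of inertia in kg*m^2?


I = m * k^2
I = 2.95 * 0.158^2
k^2 = 0.0250
I = 0.0736


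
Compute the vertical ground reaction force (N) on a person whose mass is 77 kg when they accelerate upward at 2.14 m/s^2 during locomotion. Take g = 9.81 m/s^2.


GRF = m * (g + a)
GRF = 77 * (9.81 + 2.14)
GRF = 77 * 11.9500
GRF = 920.1500


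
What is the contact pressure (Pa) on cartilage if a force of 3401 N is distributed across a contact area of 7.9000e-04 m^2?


P = F / A
P = 3401 / 7.9000e-04
P = 4.3051e+06


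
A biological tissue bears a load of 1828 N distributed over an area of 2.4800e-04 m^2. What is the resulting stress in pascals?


stress = F / A
stress = 1828 / 2.4800e-04
stress = 7.3710e+06


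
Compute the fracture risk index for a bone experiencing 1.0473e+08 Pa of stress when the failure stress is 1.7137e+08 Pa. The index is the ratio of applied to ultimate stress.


FRI = applied / ultimate
FRI = 1.0473e+08 / 1.7137e+08
FRI = 0.6111


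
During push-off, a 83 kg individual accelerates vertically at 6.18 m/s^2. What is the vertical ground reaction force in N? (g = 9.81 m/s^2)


GRF = m * (g + a)
GRF = 83 * (9.81 + 6.18)
GRF = 83 * 15.9900
GRF = 1327.1700


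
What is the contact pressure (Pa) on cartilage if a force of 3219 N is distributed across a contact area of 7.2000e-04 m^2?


P = F / A
P = 3219 / 7.2000e-04
P = 4.4708e+06


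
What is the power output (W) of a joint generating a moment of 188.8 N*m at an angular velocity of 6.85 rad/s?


P = M * omega
P = 188.8 * 6.85
P = 1293.2800


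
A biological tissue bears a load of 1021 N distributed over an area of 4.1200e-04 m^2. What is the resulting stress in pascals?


stress = F / A
stress = 1021 / 4.1200e-04
stress = 2.4782e+06


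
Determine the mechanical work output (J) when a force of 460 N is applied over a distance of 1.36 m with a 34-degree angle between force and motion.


W = F * d * cos(theta)
theta = 34 deg = 0.5934 rad
cos(theta) = 0.8290
W = 460 * 1.36 * 0.8290
W = 518.6459


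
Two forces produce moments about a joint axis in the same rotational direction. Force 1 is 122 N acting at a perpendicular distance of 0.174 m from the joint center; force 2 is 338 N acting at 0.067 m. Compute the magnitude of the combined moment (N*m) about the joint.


M = F1 * d1 + F2 * d2
M = 122 * 0.174 + 338 * 0.067
M = 21.2280 + 22.6460
M = 43.8740


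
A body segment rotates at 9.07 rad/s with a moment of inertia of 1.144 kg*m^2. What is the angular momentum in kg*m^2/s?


L = I * omega
L = 1.144 * 9.07
L = 10.3761


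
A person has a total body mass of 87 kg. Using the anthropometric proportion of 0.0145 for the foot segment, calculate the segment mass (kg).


m_segment = body_mass * fraction
m_segment = 87 * 0.0145
m_segment = 1.2615


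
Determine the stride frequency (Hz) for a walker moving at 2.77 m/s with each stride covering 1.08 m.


f = v / stride_length
f = 2.77 / 1.08
f = 2.5648


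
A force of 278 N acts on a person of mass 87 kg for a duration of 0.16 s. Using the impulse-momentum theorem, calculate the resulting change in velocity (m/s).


J = F * dt = 278 * 0.16 = 44.4800 N*s
delta_v = J / m
delta_v = 44.4800 / 87
delta_v = 0.5113


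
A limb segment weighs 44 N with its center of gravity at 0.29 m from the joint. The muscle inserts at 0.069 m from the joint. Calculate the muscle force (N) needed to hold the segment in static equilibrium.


F_muscle = W * d_load / d_muscle
F_muscle = 44 * 0.29 / 0.069
Numerator = 12.7600
F_muscle = 184.9275


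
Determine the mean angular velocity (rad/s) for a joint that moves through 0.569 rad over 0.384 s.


omega = delta_theta / delta_t
omega = 0.569 / 0.384
omega = 1.4818


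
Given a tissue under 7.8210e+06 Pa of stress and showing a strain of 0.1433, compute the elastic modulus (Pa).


E = stress / strain
E = 7.8210e+06 / 0.1433
E = 5.4578e+07


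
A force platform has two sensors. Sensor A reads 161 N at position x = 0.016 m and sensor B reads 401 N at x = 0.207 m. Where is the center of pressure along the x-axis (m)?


COP_x = (F1*x1 + F2*x2) / (F1 + F2)
COP_x = (161*0.016 + 401*0.207) / (161 + 401)
Numerator = 85.5830
Denominator = 562
COP_x = 0.1523


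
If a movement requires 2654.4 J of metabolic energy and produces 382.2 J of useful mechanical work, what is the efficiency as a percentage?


eta = (W_mech / E_meta) * 100
eta = (382.2 / 2654.4) * 100
ratio = 0.1440
eta = 14.3987


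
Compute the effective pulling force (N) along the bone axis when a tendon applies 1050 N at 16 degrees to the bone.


F_eff = F_tendon * cos(theta)
theta = 16 deg = 0.2793 rad
cos(theta) = 0.9613
F_eff = 1050 * 0.9613
F_eff = 1009.3248


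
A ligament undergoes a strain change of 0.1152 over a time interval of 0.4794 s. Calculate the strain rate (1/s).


strain_rate = delta_strain / delta_t
strain_rate = 0.1152 / 0.4794
strain_rate = 0.2403


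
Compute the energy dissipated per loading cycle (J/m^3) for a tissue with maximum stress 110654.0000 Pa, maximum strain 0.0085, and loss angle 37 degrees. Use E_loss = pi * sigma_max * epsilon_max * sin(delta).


E_loss = pi * sigma_max * epsilon_max * sin(delta)
delta = 37 deg = 0.6458 rad
sin(delta) = 0.6018
E_loss = pi * 110654.0000 * 0.0085 * 0.6018
E_loss = 1778.2751


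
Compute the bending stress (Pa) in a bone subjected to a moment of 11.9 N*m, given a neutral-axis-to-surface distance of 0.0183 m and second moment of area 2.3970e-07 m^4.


sigma = M * c / I
sigma = 11.9 * 0.0183 / 2.3970e-07
M * c = 0.2178
sigma = 908510.6383


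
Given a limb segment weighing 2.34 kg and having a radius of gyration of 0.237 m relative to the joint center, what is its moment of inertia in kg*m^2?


I = m * k^2
I = 2.34 * 0.237^2
k^2 = 0.0562
I = 0.1314


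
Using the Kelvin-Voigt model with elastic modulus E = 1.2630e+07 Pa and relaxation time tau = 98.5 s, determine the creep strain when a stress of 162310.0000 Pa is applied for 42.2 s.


epsilon(t) = (sigma/E) * (1 - exp(-t/tau))
sigma/E = 162310.0000 / 1.2630e+07 = 0.0129
exp(-t/tau) = exp(-42.2 / 98.5) = 0.6515
epsilon = 0.0129 * (1 - 0.6515)
epsilon = 0.0045


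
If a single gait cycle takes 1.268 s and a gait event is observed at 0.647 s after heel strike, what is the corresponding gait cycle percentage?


pct = (event_time / cycle_time) * 100
pct = (0.647 / 1.268) * 100
ratio = 0.5103
pct = 51.0252


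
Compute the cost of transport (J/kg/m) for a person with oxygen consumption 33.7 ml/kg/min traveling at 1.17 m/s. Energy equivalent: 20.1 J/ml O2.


Power per kg = VO2 * 20.1 / 60
Power per kg = 33.7 * 20.1 / 60 = 11.2895 W/kg
Cost = power_per_kg / speed
Cost = 11.2895 / 1.17
Cost = 9.6491


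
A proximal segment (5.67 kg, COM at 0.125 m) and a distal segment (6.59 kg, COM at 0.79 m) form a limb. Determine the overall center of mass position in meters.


COM = (m1*x1 + m2*x2) / (m1 + m2)
COM = (5.67*0.125 + 6.59*0.79) / (5.67 + 6.59)
Numerator = 5.9149
Denominator = 12.2600
COM = 0.4825


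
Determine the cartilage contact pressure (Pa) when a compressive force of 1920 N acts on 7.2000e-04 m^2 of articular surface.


P = F / A
P = 1920 / 7.2000e-04
P = 2.6667e+06


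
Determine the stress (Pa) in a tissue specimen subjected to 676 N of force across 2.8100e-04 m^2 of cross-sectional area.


stress = F / A
stress = 676 / 2.8100e-04
stress = 2.4057e+06


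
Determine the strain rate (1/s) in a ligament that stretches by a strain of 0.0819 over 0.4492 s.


strain_rate = delta_strain / delta_t
strain_rate = 0.0819 / 0.4492
strain_rate = 0.1823


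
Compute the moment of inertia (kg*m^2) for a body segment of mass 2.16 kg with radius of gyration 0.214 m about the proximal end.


I = m * k^2
I = 2.16 * 0.214^2
k^2 = 0.0458
I = 0.0989


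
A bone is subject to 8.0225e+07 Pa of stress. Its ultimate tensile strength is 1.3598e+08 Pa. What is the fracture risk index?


FRI = applied / ultimate
FRI = 8.0225e+07 / 1.3598e+08
FRI = 0.5900


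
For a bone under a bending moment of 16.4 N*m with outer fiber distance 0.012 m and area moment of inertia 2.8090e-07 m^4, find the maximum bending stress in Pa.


sigma = M * c / I
sigma = 16.4 * 0.012 / 2.8090e-07
M * c = 0.1968
sigma = 700605.1976


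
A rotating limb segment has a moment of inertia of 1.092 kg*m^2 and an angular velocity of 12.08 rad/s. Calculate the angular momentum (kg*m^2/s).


L = I * omega
L = 1.092 * 12.08
L = 13.1914


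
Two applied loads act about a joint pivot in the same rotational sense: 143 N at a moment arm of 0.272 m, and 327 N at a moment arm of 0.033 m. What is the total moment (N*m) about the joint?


M = F1 * d1 + F2 * d2
M = 143 * 0.272 + 327 * 0.033
M = 38.8960 + 10.7910
M = 49.6870


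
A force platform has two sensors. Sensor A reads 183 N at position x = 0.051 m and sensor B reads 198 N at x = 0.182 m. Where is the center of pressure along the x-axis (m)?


COP_x = (F1*x1 + F2*x2) / (F1 + F2)
COP_x = (183*0.051 + 198*0.182) / (183 + 198)
Numerator = 45.3690
Denominator = 381
COP_x = 0.1191


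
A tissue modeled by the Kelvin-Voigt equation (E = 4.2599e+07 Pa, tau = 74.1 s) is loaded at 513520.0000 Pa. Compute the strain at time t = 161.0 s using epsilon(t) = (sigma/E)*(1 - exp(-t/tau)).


epsilon(t) = (sigma/E) * (1 - exp(-t/tau))
sigma/E = 513520.0000 / 4.2599e+07 = 0.0121
exp(-t/tau) = exp(-161.0 / 74.1) = 0.1139
epsilon = 0.0121 * (1 - 0.1139)
epsilon = 0.0107


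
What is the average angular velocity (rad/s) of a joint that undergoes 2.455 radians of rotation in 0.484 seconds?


omega = delta_theta / delta_t
omega = 2.455 / 0.484
omega = 5.0723


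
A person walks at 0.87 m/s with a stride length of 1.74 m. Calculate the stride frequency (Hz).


f = v / stride_length
f = 0.87 / 1.74
f = 0.5000


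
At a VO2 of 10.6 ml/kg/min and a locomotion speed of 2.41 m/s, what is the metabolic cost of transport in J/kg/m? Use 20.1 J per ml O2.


Power per kg = VO2 * 20.1 / 60
Power per kg = 10.6 * 20.1 / 60 = 3.5510 W/kg
Cost = power_per_kg / speed
Cost = 3.5510 / 2.41
Cost = 1.4734


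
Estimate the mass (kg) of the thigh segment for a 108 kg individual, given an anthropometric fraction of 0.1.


m_segment = body_mass * fraction
m_segment = 108 * 0.1
m_segment = 10.8000


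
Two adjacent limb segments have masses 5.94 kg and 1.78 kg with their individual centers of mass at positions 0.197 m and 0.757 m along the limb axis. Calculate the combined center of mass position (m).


COM = (m1*x1 + m2*x2) / (m1 + m2)
COM = (5.94*0.197 + 1.78*0.757) / (5.94 + 1.78)
Numerator = 2.5176
Denominator = 7.7200
COM = 0.3261


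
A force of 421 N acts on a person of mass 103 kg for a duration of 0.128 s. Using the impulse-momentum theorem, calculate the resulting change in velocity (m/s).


J = F * dt = 421 * 0.128 = 53.8880 N*s
delta_v = J / m
delta_v = 53.8880 / 103
delta_v = 0.5232


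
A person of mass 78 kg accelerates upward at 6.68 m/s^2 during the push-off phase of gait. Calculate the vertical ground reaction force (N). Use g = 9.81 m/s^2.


GRF = m * (g + a)
GRF = 78 * (9.81 + 6.68)
GRF = 78 * 16.4900
GRF = 1286.2200


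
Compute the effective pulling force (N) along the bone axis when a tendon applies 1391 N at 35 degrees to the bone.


F_eff = F_tendon * cos(theta)
theta = 35 deg = 0.6109 rad
cos(theta) = 0.8192
F_eff = 1391 * 0.8192
F_eff = 1139.4405


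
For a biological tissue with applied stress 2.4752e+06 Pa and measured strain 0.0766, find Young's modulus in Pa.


E = stress / strain
E = 2.4752e+06 / 0.0766
E = 3.2313e+07


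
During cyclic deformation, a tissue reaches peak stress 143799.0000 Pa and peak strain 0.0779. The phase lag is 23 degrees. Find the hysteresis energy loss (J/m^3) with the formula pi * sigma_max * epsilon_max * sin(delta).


E_loss = pi * sigma_max * epsilon_max * sin(delta)
delta = 23 deg = 0.4014 rad
sin(delta) = 0.3907
E_loss = pi * 143799.0000 * 0.0779 * 0.3907
E_loss = 13750.5860


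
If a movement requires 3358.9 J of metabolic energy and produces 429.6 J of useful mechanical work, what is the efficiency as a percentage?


eta = (W_mech / E_meta) * 100
eta = (429.6 / 3358.9) * 100
ratio = 0.1279
eta = 12.7899


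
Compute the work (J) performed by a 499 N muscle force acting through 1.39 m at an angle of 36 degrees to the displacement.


W = F * d * cos(theta)
theta = 36 deg = 0.6283 rad
cos(theta) = 0.8090
W = 499 * 1.39 * 0.8090
W = 561.1423


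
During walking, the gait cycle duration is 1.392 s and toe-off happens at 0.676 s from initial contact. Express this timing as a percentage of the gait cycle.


pct = (event_time / cycle_time) * 100
pct = (0.676 / 1.392) * 100
ratio = 0.4856
pct = 48.5632


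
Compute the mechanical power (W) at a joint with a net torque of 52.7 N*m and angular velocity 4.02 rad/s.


P = M * omega
P = 52.7 * 4.02
P = 211.8540


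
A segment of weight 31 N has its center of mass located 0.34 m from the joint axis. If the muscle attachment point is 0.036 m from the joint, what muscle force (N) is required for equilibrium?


F_muscle = W * d_load / d_muscle
F_muscle = 31 * 0.34 / 0.036
Numerator = 10.5400
F_muscle = 292.7778


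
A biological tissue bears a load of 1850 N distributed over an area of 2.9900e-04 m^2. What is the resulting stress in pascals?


stress = F / A
stress = 1850 / 2.9900e-04
stress = 6.1873e+06


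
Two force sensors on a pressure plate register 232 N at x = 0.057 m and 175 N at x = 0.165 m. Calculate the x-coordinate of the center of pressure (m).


COP_x = (F1*x1 + F2*x2) / (F1 + F2)
COP_x = (232*0.057 + 175*0.165) / (232 + 175)
Numerator = 42.0990
Denominator = 407
COP_x = 0.1034


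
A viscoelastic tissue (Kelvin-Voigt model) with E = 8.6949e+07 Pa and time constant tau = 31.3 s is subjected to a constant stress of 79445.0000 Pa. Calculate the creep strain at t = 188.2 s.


epsilon(t) = (sigma/E) * (1 - exp(-t/tau))
sigma/E = 79445.0000 / 8.6949e+07 = 9.1370e-04
exp(-t/tau) = exp(-188.2 / 31.3) = 0.0024
epsilon = 9.1370e-04 * (1 - 0.0024)
epsilon = 9.1146e-04


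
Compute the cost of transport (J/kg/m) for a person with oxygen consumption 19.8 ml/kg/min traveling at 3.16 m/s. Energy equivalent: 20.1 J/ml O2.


Power per kg = VO2 * 20.1 / 60
Power per kg = 19.8 * 20.1 / 60 = 6.6330 W/kg
Cost = power_per_kg / speed
Cost = 6.6330 / 3.16
Cost = 2.0991


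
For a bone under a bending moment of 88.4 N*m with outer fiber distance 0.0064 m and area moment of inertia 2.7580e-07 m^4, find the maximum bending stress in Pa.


sigma = M * c / I
sigma = 88.4 * 0.0064 / 2.7580e-07
M * c = 0.5658
sigma = 2.0513e+06


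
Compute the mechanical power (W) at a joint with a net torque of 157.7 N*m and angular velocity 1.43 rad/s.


P = M * omega
P = 157.7 * 1.43
P = 225.5110


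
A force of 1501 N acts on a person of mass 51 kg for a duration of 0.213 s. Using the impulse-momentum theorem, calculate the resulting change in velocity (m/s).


J = F * dt = 1501 * 0.213 = 319.7130 N*s
delta_v = J / m
delta_v = 319.7130 / 51
delta_v = 6.2689


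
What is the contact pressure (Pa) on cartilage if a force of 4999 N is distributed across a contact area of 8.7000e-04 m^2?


P = F / A
P = 4999 / 8.7000e-04
P = 5.7460e+06


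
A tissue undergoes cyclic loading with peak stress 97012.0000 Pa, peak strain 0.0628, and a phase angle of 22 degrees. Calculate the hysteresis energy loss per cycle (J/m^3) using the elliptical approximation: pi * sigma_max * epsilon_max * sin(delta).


E_loss = pi * sigma_max * epsilon_max * sin(delta)
delta = 22 deg = 0.3840 rad
sin(delta) = 0.3746
E_loss = pi * 97012.0000 * 0.0628 * 0.3746
E_loss = 7169.8553


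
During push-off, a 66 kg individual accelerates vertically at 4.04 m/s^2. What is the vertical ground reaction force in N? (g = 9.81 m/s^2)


GRF = m * (g + a)
GRF = 66 * (9.81 + 4.04)
GRF = 66 * 13.8500
GRF = 914.1000


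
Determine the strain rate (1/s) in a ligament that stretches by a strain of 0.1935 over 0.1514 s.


strain_rate = delta_strain / delta_t
strain_rate = 0.1935 / 0.1514
strain_rate = 1.2781


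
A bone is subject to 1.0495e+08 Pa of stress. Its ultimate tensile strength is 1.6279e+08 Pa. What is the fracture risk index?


FRI = applied / ultimate
FRI = 1.0495e+08 / 1.6279e+08
FRI = 0.6447


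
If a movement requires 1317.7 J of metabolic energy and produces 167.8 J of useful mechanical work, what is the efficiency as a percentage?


eta = (W_mech / E_meta) * 100
eta = (167.8 / 1317.7) * 100
ratio = 0.1273
eta = 12.7343


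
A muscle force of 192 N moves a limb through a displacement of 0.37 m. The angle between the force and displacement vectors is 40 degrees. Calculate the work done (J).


W = F * d * cos(theta)
theta = 40 deg = 0.6981 rad
cos(theta) = 0.7660
W = 192 * 0.37 * 0.7660
W = 54.4198


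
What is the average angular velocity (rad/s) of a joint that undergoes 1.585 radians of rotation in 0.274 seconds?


omega = delta_theta / delta_t
omega = 1.585 / 0.274
omega = 5.7847


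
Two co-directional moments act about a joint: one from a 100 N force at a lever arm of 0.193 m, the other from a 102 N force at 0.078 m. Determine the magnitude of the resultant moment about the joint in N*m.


M = F1 * d1 + F2 * d2
M = 100 * 0.193 + 102 * 0.078
M = 19.3000 + 7.9560
M = 27.2560


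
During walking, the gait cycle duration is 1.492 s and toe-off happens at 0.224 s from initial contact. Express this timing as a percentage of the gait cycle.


pct = (event_time / cycle_time) * 100
pct = (0.224 / 1.492) * 100
ratio = 0.1501
pct = 15.0134


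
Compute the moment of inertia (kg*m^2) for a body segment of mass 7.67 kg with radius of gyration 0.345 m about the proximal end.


I = m * k^2
I = 7.67 * 0.345^2
k^2 = 0.1190
I = 0.9129


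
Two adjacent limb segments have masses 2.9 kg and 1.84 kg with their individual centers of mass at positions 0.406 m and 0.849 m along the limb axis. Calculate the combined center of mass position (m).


COM = (m1*x1 + m2*x2) / (m1 + m2)
COM = (2.9*0.406 + 1.84*0.849) / (2.9 + 1.84)
Numerator = 2.7396
Denominator = 4.7400
COM = 0.5780


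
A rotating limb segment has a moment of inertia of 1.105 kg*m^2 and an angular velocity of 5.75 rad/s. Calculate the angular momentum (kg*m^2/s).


L = I * omega
L = 1.105 * 5.75
L = 6.3537


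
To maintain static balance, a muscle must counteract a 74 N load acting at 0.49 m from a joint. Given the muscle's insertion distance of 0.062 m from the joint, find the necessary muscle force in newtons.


F_muscle = W * d_load / d_muscle
F_muscle = 74 * 0.49 / 0.062
Numerator = 36.2600
F_muscle = 584.8387


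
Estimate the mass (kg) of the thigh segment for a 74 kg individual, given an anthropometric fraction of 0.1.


m_segment = body_mass * fraction
m_segment = 74 * 0.1
m_segment = 7.4000


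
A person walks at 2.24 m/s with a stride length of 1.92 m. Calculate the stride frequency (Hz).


f = v / stride_length
f = 2.24 / 1.92
f = 1.1667


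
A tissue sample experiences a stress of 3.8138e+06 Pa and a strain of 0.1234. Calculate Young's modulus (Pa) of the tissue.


E = stress / strain
E = 3.8138e+06 / 0.1234
E = 3.0906e+07


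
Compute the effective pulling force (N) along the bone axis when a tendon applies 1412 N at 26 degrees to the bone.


F_eff = F_tendon * cos(theta)
theta = 26 deg = 0.4538 rad
cos(theta) = 0.8988
F_eff = 1412 * 0.8988
F_eff = 1269.0972


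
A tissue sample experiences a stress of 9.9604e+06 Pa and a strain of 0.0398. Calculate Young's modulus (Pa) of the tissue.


E = stress / strain
E = 9.9604e+06 / 0.0398
E = 2.5026e+08


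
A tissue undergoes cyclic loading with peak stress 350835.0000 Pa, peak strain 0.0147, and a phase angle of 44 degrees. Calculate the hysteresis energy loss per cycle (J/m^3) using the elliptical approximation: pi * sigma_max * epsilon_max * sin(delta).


E_loss = pi * sigma_max * epsilon_max * sin(delta)
delta = 44 deg = 0.7679 rad
sin(delta) = 0.6947
E_loss = pi * 350835.0000 * 0.0147 * 0.6947
E_loss = 11254.8936


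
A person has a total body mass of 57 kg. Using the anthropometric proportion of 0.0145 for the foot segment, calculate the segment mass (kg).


m_segment = body_mass * fraction
m_segment = 57 * 0.0145
m_segment = 0.8265


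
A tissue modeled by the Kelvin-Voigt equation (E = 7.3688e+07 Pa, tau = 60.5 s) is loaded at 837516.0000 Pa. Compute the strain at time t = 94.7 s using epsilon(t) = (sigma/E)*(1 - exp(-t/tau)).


epsilon(t) = (sigma/E) * (1 - exp(-t/tau))
sigma/E = 837516.0000 / 7.3688e+07 = 0.0114
exp(-t/tau) = exp(-94.7 / 60.5) = 0.2090
epsilon = 0.0114 * (1 - 0.2090)
epsilon = 0.0090


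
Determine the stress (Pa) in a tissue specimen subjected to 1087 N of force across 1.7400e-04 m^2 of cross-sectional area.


stress = F / A
stress = 1087 / 1.7400e-04
stress = 6.2471e+06


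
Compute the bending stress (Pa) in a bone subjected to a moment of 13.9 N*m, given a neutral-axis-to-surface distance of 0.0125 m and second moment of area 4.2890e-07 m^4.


sigma = M * c / I
sigma = 13.9 * 0.0125 / 4.2890e-07
M * c = 0.1738
sigma = 405106.0853


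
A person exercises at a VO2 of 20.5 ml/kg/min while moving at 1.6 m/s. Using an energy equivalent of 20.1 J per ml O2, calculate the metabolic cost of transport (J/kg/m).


Power per kg = VO2 * 20.1 / 60
Power per kg = 20.5 * 20.1 / 60 = 6.8675 W/kg
Cost = power_per_kg / speed
Cost = 6.8675 / 1.6
Cost = 4.2922


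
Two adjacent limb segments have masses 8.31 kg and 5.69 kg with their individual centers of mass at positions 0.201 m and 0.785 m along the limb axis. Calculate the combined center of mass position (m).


COM = (m1*x1 + m2*x2) / (m1 + m2)
COM = (8.31*0.201 + 5.69*0.785) / (8.31 + 5.69)
Numerator = 6.1370
Denominator = 14.0000
COM = 0.4384


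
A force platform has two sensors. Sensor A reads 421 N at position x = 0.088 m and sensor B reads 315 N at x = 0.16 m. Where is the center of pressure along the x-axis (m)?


COP_x = (F1*x1 + F2*x2) / (F1 + F2)
COP_x = (421*0.088 + 315*0.16) / (421 + 315)
Numerator = 87.4480
Denominator = 736
COP_x = 0.1188


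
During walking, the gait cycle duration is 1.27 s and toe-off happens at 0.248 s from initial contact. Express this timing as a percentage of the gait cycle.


pct = (event_time / cycle_time) * 100
pct = (0.248 / 1.27) * 100
ratio = 0.1953
pct = 19.5276


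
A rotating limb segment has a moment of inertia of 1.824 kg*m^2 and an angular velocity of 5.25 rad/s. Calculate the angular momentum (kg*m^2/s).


L = I * omega
L = 1.824 * 5.25
L = 9.5760


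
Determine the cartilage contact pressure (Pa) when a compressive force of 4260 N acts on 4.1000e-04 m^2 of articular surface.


P = F / A
P = 4260 / 4.1000e-04
P = 1.0390e+07


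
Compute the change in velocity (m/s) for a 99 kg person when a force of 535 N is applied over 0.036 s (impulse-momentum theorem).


J = F * dt = 535 * 0.036 = 19.2600 N*s
delta_v = J / m
delta_v = 19.2600 / 99
delta_v = 0.1945


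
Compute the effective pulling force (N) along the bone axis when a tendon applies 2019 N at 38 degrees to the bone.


F_eff = F_tendon * cos(theta)
theta = 38 deg = 0.6632 rad
cos(theta) = 0.7880
F_eff = 2019 * 0.7880
F_eff = 1590.9937


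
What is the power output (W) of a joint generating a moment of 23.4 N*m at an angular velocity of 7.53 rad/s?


P = M * omega
P = 23.4 * 7.53
P = 176.2020


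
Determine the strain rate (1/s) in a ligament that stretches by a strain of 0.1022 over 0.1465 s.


strain_rate = delta_strain / delta_t
strain_rate = 0.1022 / 0.1465
strain_rate = 0.6976
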